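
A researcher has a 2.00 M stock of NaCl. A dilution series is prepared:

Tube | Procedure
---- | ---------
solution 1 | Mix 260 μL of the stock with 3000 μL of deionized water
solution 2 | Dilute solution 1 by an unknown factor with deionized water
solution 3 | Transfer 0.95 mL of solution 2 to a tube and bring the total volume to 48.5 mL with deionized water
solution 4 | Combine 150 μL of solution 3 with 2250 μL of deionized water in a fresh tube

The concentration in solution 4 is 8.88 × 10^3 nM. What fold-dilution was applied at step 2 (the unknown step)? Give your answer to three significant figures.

Step 1: 260 μL + 3000 μL = 3260 μL total → factor 3260/260 = 12.538
Step 2: unknown factor x
Step 3: 0.95 mL brought to 48.5 mL → factor 48.5/0.95 = 51.053
Step 4: 150 μL + 2250 μL = 2400 μL total → factor 2400/150 = 16
Product of known-step factors = 10242
Overall factor = 2.00 M / (8.88 × 10^3 nM) = 2.2523 × 10^5
x = 2.2523 × 10^5 / 10242 = 22.0

22.0-fold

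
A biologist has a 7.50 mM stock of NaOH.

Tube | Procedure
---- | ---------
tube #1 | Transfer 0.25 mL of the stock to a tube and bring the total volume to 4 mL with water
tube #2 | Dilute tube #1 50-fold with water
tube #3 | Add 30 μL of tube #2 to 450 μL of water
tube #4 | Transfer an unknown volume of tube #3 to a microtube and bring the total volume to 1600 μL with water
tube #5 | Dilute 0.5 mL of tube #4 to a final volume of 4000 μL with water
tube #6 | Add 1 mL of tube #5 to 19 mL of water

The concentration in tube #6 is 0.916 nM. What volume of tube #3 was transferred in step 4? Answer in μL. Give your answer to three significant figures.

Step 1: 0.25 mL brought to 4 mL → factor 4/0.25 = 16
Step 2: 50-fold → factor 50
Step 3: 30 μL + 450 μL = 480 μL total → factor 480/30 = 16
Step 4: v brought to 1600 μL → factor = 1600 μL/v
Step 5: 0.5 mL brought to 4000 μL → factor 4/0.5 = 8
Step 6: 1 mL + 19 mL = 20 mL total → factor 20/1 = 20
Product of known-step factors = 2.048 × 10^6
Overall factor = 7.50 mM / (0.916 nM) = 8.1878 × 10^6
Step-4 factor = 8.1878 × 10^6 / 2.048 × 10^6 = 3.9979
v = 1600 μL / 3.9979 = 400 μL

400 μL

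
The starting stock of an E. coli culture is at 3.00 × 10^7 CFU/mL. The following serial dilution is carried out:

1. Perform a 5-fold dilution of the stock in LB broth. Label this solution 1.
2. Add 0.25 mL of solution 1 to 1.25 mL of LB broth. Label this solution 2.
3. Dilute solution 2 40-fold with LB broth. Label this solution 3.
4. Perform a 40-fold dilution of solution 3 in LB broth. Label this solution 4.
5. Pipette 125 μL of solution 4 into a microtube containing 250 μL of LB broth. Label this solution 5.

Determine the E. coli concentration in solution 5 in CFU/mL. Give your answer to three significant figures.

Step 1: 5-fold → factor 5
Step 2: 0.25 mL + 1.25 mL = 1.5 mL total → factor 1.5/0.25 = 6
Step 3: 40-fold → factor 40
Step 4: 40-fold → factor 40
Step 5: 125 μL + 250 μL = 375 μL total → factor 375/125 = 3
Overall dilution factor = 5 × 6 × 40 × 40 × 3 = 1.44 × 10^5
Final = 3.00 × 10^7 CFU/mL / 1.44 × 10^5 = 208 CFU/mL

208 CFU/mL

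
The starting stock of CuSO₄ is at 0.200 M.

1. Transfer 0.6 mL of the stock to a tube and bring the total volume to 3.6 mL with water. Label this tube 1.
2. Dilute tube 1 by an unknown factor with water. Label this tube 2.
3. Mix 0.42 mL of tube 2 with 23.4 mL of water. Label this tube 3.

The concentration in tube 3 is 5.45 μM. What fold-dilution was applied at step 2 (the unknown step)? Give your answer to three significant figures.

Step 1: 0.6 mL brought to 3.6 mL → factor 3.6/0.6 = 6
Step 2: unknown factor x
Step 3: 0.42 mL + 23.4 mL = 23.82 mL total → factor 23.82/0.42 = 56.714
Product of known-step factors = 340.29
Overall factor = 0.200 M / (5.45 μM) = 36697
x = 36697 / 340.29 = 108

108-fold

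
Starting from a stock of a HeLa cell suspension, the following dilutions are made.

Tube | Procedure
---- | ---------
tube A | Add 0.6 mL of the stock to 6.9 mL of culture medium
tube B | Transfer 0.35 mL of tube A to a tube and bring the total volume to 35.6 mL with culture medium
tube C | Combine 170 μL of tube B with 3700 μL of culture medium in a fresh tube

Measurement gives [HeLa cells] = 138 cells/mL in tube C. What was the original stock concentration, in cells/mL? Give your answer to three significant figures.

Step 1: 0.6 mL + 6.9 mL = 7.5 mL total → factor 7.5/0.6 = 12.5
Step 2: 0.35 mL brought to 35.6 mL → factor 35.6/0.35 = 101.71
Step 3: 170 μL + 3700 μL = 3870 μL total → factor 3870/170 = 22.765
Overall dilution factor = 12.5 × 101.71 × 22.765 = 28944
Stock = 138 cells/mL × 28944 = 3.99 × 10^6 cells/mL

3.99 × 10^6 cells/mL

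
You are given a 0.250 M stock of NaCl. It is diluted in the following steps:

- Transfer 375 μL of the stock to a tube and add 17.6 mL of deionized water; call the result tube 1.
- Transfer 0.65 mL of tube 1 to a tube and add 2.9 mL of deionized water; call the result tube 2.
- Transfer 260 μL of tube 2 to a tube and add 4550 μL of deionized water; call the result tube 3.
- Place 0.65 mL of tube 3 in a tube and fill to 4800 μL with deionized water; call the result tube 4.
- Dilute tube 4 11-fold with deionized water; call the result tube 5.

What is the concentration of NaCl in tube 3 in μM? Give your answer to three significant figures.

51.6 μM

Step 1: 375 μL + 17.6 mL = 17975 μL total → factor 17975/375 = 47.933
Step 2: 0.65 mL + 2.9 mL = 3.55 mL total → factor 3.55/0.65 = 5.4615
Step 3: 260 μL + 4550 μL = 4810 μL total → factor 4810/260 = 18.5
Dilution factor through tube 3 = 47.933 × 5.4615 × 18.5 = 4843.1
[tube 3] = 0.250 M / 4843.1 = 5.162 × 10^-5 M = 51.6 μM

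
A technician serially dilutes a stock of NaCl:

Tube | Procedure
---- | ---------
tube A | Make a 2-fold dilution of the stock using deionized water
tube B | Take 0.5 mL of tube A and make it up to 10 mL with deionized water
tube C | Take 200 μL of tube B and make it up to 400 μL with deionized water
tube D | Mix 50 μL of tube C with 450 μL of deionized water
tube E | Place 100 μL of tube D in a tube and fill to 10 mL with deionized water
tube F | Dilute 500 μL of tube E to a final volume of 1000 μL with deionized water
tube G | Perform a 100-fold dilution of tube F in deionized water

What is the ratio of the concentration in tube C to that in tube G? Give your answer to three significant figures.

2.00 × 10^5

Step 1: 2-fold → factor 2
Step 2: 0.5 mL brought to 10 mL → factor 10/0.5 = 20
Step 3: 200 μL brought to 400 μL → factor 400/200 = 2
Step 4: 50 μL + 450 μL = 500 μL total → factor 500/50 = 10
Step 5: 100 μL brought to 10 mL → factor 10000/100 = 100
Step 6: 500 μL brought to 1000 μL → factor 1000/500 = 2
Step 7: 100-fold → factor 100
Dilution factor to tube C = 80; to tube G = 1.6 × 10^7
[tube C]/[tube G] = (factor to tube G)/(factor to tube C) = 1.6 × 10^7/80 = 2.00 × 10^5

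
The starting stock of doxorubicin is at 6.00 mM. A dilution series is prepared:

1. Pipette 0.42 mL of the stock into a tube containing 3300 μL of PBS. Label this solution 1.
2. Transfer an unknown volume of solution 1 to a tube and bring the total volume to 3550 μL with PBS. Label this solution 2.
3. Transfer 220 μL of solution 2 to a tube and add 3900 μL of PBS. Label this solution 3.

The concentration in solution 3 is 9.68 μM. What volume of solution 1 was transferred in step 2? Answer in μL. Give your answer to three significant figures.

950 μL

Step 1: 0.42 mL + 3300 μL = 3.72 mL total → factor 3.72/0.42 = 8.8571
Step 2: v brought to 3550 μL → factor = 3550 μL/v
Step 3: 220 μL + 3900 μL = 4120 μL total → factor 4120/220 = 18.727
Product of known-step factors = 165.87
Overall factor = 6.00 mM / (9.68 μM) = 619.83
Step-2 factor = 619.83 / 165.87 = 3.7369
v = 3550 μL / 3.7369 = 950 μL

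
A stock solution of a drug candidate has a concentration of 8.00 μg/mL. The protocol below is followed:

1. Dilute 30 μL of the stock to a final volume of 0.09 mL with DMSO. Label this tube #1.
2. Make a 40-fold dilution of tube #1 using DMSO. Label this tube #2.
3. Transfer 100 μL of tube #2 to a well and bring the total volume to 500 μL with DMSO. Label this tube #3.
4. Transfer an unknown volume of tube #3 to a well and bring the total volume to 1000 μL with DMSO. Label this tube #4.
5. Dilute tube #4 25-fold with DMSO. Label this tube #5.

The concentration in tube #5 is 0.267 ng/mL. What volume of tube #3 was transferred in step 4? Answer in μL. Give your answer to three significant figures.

Step 1: 30 μL brought to 0.09 mL → factor 90/30 = 3
Step 2: 40-fold → factor 40
Step 3: 100 μL brought to 500 μL → factor 500/100 = 5
Step 4: v brought to 1000 μL → factor = 1000 μL/v
Step 5: 25-fold → factor 25
Product of known-step factors = 15000
Overall factor = 8.00 μg/mL / (0.267 ng/mL) = 29963
Step-4 factor = 29963 / 15000 = 1.9975
v = 1000 μL / 1.9975 = 501 μL

501 μL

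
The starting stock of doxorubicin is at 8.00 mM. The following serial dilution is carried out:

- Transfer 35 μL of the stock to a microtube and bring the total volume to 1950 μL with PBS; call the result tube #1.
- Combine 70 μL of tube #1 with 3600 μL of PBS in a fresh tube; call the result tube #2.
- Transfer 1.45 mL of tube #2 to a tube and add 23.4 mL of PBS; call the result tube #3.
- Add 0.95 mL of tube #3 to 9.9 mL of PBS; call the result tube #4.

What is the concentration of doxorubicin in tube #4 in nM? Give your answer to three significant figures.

Step 1: 35 μL brought to 1950 μL → factor 1950/35 = 55.714
Step 2: 70 μL + 3600 μL = 3670 μL total → factor 3670/70 = 52.429
Step 3: 1.45 mL + 23.4 mL = 24.85 mL total → factor 24.85/1.45 = 17.138
Step 4: 0.95 mL + 9.9 mL = 10.85 mL total → factor 10.85/0.95 = 11.421
Overall dilution factor = 55.714 × 52.429 × 17.138 × 11.421 = 5.7174 × 10^5
Final = 8.00 mM / 5.7174 × 10^5 = 1.399 × 10^-5 mM = 14.0 nM

14.0 nM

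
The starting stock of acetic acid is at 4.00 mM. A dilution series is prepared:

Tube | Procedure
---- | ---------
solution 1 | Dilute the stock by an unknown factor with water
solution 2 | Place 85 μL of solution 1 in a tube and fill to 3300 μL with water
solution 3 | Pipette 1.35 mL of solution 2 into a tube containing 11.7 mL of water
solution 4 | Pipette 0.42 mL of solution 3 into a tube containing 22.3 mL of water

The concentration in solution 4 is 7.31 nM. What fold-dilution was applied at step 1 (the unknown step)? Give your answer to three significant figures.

27.0-fold

Step 1: unknown factor x
Step 2: 85 μL brought to 3300 μL → factor 3300/85 = 38.824
Step 3: 1.35 mL + 11.7 mL = 13.05 mL total → factor 13.05/1.35 = 9.6667
Step 4: 0.42 mL + 22.3 mL = 22.72 mL total → factor 22.72/0.42 = 54.095
Product of known-step factors = 20302
Overall factor = 4.00 mM / (7.31 nM) = 5.472 × 10^5
x = 5.472 × 10^5 / 20302 = 27.0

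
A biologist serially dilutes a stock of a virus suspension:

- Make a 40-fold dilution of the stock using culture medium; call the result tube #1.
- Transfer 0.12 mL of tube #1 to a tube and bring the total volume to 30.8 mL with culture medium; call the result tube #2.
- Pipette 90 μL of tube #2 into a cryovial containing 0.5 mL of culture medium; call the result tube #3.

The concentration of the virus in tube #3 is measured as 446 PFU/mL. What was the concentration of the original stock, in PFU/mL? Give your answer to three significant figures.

Step 1: 40-fold → factor 40
Step 2: 0.12 mL brought to 30.8 mL → factor 30.8/0.12 = 256.67
Step 3: 90 μL + 0.5 mL = 590 μL total → factor 590/90 = 6.5556
Overall dilution factor = 40 × 256.67 × 6.5556 = 67304
Stock = 446 PFU/mL × 67304 = 3.00 × 10^7 PFU/mL

3.00 × 10^7 PFU/mL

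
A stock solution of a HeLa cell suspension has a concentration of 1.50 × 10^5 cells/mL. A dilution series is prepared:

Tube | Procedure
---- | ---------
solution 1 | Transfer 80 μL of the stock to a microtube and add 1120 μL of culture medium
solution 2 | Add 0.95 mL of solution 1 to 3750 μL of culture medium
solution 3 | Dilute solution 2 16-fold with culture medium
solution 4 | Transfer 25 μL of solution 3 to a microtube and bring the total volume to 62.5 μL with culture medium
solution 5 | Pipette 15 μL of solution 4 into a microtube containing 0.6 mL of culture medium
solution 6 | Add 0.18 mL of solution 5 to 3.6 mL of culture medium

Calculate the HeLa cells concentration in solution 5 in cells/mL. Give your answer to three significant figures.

Step 1: 80 μL + 1120 μL = 1200 μL total → factor 1200/80 = 15
Step 2: 0.95 mL + 3750 μL = 4.7 mL total → factor 4.7/0.95 = 4.9474
Step 3: 16-fold → factor 16
Step 4: 25 μL brought to 62.5 μL → factor 62.5/25 = 2.5
Step 5: 15 μL + 0.6 mL = 615 μL total → factor 615/15 = 41
Dilution factor through solution 5 = 15 × 4.9474 × 16 × 2.5 × 41 = 1.2171 × 10^5
[solution 5] = 1.50 × 10^5 cells/mL / 1.2171 × 10^5 = 1.23 cells/mL

1.23 cells/mL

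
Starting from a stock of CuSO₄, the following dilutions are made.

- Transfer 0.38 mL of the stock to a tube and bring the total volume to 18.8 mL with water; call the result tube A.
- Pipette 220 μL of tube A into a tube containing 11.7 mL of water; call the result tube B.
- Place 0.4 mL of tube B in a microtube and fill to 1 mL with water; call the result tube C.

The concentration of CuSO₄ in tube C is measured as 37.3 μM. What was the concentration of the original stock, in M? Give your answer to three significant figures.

0.250 M

Step 1: 0.38 mL brought to 18.8 mL → factor 18.8/0.38 = 49.474
Step 2: 220 μL + 11.7 mL = 11920 μL total → factor 11920/220 = 54.182
Step 3: 0.4 mL brought to 1 mL → factor 1/0.4 = 2.5
Overall dilution factor = 49.474 × 54.182 × 2.5 = 6701.4
Stock = 37.3 μM × 6701.4 = 2.500 × 10^5 μM = 0.250 M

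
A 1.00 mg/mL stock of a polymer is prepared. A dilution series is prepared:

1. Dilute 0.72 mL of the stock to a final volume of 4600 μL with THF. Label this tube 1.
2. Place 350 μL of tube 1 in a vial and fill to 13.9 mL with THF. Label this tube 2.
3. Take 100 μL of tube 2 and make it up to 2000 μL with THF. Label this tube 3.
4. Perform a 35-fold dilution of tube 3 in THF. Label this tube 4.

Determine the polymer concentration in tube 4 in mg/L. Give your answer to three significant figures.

Step 1: 0.72 mL brought to 4600 μL → factor 4.6/0.72 = 6.3889
Step 2: 350 μL brought to 13.9 mL → factor 13900/350 = 39.714
Step 3: 100 μL brought to 2000 μL → factor 2000/100 = 20
Step 4: 35-fold → factor 35
Overall dilution factor = 6.3889 × 39.714 × 20 × 35 = 1.7761 × 10^5
Final = 1.00 mg/mL / 1.7761 × 10^5 = 5.630 × 10^-6 mg/mL = 0.00563 mg/L

0.00563 mg/L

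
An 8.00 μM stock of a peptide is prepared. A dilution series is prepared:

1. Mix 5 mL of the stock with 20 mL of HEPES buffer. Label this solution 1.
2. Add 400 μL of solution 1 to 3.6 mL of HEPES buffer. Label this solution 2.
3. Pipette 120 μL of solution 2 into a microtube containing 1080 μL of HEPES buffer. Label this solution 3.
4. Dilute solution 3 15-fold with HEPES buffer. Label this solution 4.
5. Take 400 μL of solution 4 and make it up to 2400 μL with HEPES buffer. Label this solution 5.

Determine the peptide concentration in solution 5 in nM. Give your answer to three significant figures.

0.178 nM

Step 1: 5 mL + 20 mL = 25 mL total → factor 25/5 = 5
Step 2: 400 μL + 3.6 mL = 4000 μL total → factor 4000/400 = 10
Step 3: 120 μL + 1080 μL = 1200 μL total → factor 1200/120 = 10
Step 4: 15-fold → factor 15
Step 5: 400 μL brought to 2400 μL → factor 2400/400 = 6
Overall dilution factor = 5 × 10 × 10 × 15 × 6 = 45000
Final = 8.00 μM / 45000 = 0.0001778 μM = 0.178 nM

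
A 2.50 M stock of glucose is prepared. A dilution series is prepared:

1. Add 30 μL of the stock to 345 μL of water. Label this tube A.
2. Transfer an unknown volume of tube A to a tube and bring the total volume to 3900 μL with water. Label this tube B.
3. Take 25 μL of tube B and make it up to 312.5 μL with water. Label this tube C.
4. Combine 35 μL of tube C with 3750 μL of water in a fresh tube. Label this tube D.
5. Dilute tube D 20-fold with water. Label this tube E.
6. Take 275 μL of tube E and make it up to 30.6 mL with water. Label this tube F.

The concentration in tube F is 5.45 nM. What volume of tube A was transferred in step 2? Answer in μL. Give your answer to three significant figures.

Step 1: 30 μL + 345 μL = 375 μL total → factor 375/30 = 12.5
Step 2: v brought to 3900 μL → factor = 3900 μL/v
Step 3: 25 μL brought to 312.5 μL → factor 312.5/25 = 12.5
Step 4: 35 μL + 3750 μL = 3785 μL total → factor 3785/35 = 108.14
Step 5: 20-fold → factor 20
Step 6: 275 μL brought to 30.6 mL → factor 30600/275 = 111.27
Product of known-step factors = 3.7604 × 10^7
Overall factor = 2.50 M / (5.45 nM) = 4.5872 × 10^8
Step-2 factor = 4.5872 × 10^8 / 3.7604 × 10^7 = 12.199
v = 3900 μL / 12.199 = 320 μL

320 μL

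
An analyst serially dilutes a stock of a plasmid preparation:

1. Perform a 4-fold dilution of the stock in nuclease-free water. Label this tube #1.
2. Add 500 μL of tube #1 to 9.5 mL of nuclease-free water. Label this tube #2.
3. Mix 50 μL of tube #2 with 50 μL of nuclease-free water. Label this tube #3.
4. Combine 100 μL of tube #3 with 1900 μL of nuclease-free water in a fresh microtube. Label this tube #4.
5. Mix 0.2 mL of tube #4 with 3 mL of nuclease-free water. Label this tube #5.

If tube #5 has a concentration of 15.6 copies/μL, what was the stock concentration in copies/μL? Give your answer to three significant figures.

Step 1: 4-fold → factor 4
Step 2: 500 μL + 9.5 mL = 10000 μL total → factor 10000/500 = 20
Step 3: 50 μL + 50 μL = 100 μL total → factor 100/50 = 2
Step 4: 100 μL + 1900 μL = 2000 μL total → factor 2000/100 = 20
Step 5: 0.2 mL + 3 mL = 3.2 mL total → factor 3.2/0.2 = 16
Overall dilution factor = 4 × 20 × 2 × 20 × 16 = 51200
Stock = 15.6 copies/μL × 51200 = 7.99 × 10^5 copies/μL

7.99 × 10^5 copies/μL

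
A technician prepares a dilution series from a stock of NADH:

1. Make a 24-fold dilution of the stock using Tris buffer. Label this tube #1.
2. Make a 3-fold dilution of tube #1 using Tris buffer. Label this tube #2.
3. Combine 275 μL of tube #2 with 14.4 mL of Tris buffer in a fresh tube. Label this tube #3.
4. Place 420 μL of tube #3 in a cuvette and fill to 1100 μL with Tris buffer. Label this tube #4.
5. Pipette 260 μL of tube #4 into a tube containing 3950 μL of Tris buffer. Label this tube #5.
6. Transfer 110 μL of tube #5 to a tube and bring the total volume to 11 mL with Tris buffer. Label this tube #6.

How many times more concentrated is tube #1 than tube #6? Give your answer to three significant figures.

Step 1: 24-fold → factor 24
Step 2: 3-fold → factor 3
Step 3: 275 μL + 14.4 mL = 14675 μL total → factor 14675/275 = 53.364
Step 4: 420 μL brought to 1100 μL → factor 1100/420 = 2.619
Step 5: 260 μL + 3950 μL = 4210 μL total → factor 4210/260 = 16.192
Step 6: 110 μL brought to 11 mL → factor 11000/110 = 100
Dilution factor to tube #1 = 24; to tube #6 = 1.6294 × 10^7
[tube #1]/[tube #6] = (factor to tube #6)/(factor to tube #1) = 1.6294 × 10^7/24 = 6.79 × 10^5

6.79 × 10^5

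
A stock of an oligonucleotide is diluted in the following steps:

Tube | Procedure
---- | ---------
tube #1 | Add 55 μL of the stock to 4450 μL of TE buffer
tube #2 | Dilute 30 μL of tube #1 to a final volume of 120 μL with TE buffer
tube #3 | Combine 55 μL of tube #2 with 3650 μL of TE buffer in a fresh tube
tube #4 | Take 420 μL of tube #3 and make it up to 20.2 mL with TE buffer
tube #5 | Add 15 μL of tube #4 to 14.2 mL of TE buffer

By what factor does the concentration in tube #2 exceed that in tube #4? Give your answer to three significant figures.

Step 1: 55 μL + 4450 μL = 4505 μL total → factor 4505/55 = 81.909
Step 2: 30 μL brought to 120 μL → factor 120/30 = 4
Step 3: 55 μL + 3650 μL = 3705 μL total → factor 3705/55 = 67.364
Step 4: 420 μL brought to 20.2 mL → factor 20200/420 = 48.095
Dilution factor to tube #2 = 327.64; to tube #4 = 1.0615 × 10^6
[tube #2]/[tube #4] = (factor to tube #4)/(factor to tube #2) = 1.0615 × 10^6/327.64 = 3.24 × 10^3

3.24 × 10^3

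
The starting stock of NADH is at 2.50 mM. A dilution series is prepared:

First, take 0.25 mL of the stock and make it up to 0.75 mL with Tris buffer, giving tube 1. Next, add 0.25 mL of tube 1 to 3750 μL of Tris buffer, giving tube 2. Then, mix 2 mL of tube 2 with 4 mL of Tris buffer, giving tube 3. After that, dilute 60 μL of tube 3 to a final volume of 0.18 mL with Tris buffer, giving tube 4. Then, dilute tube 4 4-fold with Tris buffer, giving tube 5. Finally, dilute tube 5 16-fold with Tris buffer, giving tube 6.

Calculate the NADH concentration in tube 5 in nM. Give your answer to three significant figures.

1.45 × 10^3 nM

Step 1: 0.25 mL brought to 0.75 mL → factor 0.75/0.25 = 3
Step 2: 0.25 mL + 3750 μL = 4 mL total → factor 4/0.25 = 16
Step 3: 2 mL + 4 mL = 6 mL total → factor 6/2 = 3
Step 4: 60 μL brought to 0.18 mL → factor 180/60 = 3
Step 5: 4-fold → factor 4
Dilution factor through tube 5 = 3 × 16 × 3 × 3 × 4 = 1728
[tube 5] = 2.50 mM / 1728 = 0.001447 mM = 1.45 × 10^3 nM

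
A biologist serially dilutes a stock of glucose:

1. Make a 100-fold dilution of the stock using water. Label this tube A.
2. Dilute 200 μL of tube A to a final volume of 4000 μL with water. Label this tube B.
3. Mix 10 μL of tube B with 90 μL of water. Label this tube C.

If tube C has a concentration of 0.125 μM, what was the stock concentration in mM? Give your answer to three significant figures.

2.50 mM

Step 1: 100-fold → factor 100
Step 2: 200 μL brought to 4000 μL → factor 4000/200 = 20
Step 3: 10 μL + 90 μL = 100 μL total → factor 100/10 = 10
Overall dilution factor = 100 × 20 × 10 = 20000
Stock = 0.125 μM × 20000 = 2500 μM = 2.50 mM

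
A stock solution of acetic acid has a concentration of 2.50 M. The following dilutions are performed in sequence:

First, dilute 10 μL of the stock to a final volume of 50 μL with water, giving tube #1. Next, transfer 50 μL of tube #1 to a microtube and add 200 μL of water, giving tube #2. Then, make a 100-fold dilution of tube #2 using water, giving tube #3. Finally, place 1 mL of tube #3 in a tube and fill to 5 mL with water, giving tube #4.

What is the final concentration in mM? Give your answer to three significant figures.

Step 1: 10 μL brought to 50 μL → factor 50/10 = 5
Step 2: 50 μL + 200 μL = 250 μL total → factor 250/50 = 5
Step 3: 100-fold → factor 100
Step 4: 1 mL brought to 5 mL → factor 5/1 = 5
Overall dilution factor = 5 × 5 × 100 × 5 = 12500
Final = 2.50 M / 12500 = 0.0002000 M = 0.200 mM

0.200 mM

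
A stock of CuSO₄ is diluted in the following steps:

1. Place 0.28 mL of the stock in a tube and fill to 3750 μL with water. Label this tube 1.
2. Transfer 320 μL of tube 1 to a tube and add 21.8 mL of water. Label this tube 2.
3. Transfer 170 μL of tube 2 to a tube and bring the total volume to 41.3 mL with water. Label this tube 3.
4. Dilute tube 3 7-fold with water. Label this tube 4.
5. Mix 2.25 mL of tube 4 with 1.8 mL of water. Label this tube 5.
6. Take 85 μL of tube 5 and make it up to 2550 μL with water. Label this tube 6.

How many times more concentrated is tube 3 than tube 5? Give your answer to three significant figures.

Step 1: 0.28 mL brought to 3750 μL → factor 3.75/0.28 = 13.393
Step 2: 320 μL + 21.8 mL = 22120 μL total → factor 22120/320 = 69.125
Step 3: 170 μL brought to 41.3 mL → factor 41300/170 = 242.94
Step 4: 7-fold → factor 7
Step 5: 2.25 mL + 1.8 mL = 4.05 mL total → factor 4.05/2.25 = 1.8
Dilution factor to tube 3 = 2.2491 × 10^5; to tube 5 = 2.8339 × 10^6
[tube 3]/[tube 5] = (factor to tube 5)/(factor to tube 3) = 2.8339 × 10^6/2.2491 × 10^5 = 12.6

12.6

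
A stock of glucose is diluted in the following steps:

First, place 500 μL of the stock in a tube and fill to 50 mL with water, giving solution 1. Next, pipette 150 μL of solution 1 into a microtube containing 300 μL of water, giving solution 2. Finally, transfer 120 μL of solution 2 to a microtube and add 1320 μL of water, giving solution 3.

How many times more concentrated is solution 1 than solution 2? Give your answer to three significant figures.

Step 1: 500 μL brought to 50 mL → factor 50000/500 = 100
Step 2: 150 μL + 300 μL = 450 μL total → factor 450/150 = 3
Dilution factor to solution 1 = 100; to solution 2 = 300
[solution 1]/[solution 2] = (factor to solution 2)/(factor to solution 1) = 300/100 = 3.00

3.00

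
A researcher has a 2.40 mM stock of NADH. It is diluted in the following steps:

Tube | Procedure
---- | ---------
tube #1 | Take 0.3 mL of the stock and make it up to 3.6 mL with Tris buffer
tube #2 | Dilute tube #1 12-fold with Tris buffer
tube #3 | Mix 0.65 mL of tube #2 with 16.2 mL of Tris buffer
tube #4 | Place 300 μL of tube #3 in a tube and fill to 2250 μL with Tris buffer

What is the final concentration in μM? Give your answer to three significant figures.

0.0857 μM

Step 1: 0.3 mL brought to 3.6 mL → factor 3.6/0.3 = 12
Step 2: 12-fold → factor 12
Step 3: 0.65 mL + 16.2 mL = 16.85 mL total → factor 16.85/0.65 = 25.923
Step 4: 300 μL brought to 2250 μL → factor 2250/300 = 7.5
Overall dilution factor = 12 × 12 × 25.923 × 7.5 = 27997
Final = 2.40 mM / 27997 = 8.572 × 10^-5 mM = 0.0857 μM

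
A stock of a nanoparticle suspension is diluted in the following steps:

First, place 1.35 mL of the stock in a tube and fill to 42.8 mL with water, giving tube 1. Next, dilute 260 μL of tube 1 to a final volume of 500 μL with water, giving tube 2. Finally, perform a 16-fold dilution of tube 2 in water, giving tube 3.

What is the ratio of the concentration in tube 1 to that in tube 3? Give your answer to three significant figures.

Step 1: 1.35 mL brought to 42.8 mL → factor 42.8/1.35 = 31.704
Step 2: 260 μL brought to 500 μL → factor 500/260 = 1.9231
Step 3: 16-fold → factor 16
Dilution factor to tube 1 = 31.704; to tube 3 = 975.5
[tube 1]/[tube 3] = (factor to tube 3)/(factor to tube 1) = 975.5/31.704 = 30.8

30.8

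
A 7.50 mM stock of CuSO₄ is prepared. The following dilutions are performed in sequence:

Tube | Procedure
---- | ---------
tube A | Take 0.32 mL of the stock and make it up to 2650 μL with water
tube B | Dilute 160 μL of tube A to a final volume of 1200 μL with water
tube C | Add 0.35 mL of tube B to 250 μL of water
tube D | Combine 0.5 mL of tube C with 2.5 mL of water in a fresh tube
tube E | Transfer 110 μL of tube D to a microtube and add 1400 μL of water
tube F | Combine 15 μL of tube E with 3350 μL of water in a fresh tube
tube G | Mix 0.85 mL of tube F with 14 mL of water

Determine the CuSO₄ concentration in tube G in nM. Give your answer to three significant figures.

0.218 nM

Step 1: 0.32 mL brought to 2650 μL → factor 2.65/0.32 = 8.2812
Step 2: 160 μL brought to 1200 μL → factor 1200/160 = 7.5
Step 3: 0.35 mL + 250 μL = 0.6 mL total → factor 0.6/0.35 = 1.7143
Step 4: 0.5 mL + 2.5 mL = 3 mL total → factor 3/0.5 = 6
Step 5: 110 μL + 1400 μL = 1510 μL total → factor 1510/110 = 13.727
Step 6: 15 μL + 3350 μL = 3365 μL total → factor 3365/15 = 224.33
Step 7: 0.85 mL + 14 mL = 14.85 mL total → factor 14.85/0.85 = 17.471
Overall dilution factor = 8.2812 × 7.5 × 1.7143 × 6 × 13.727 × 224.33 × 17.471 = 3.437 × 10^7
Final = 7.50 mM / 3.437 × 10^7 = 2.182 × 10^-7 mM = 0.218 nM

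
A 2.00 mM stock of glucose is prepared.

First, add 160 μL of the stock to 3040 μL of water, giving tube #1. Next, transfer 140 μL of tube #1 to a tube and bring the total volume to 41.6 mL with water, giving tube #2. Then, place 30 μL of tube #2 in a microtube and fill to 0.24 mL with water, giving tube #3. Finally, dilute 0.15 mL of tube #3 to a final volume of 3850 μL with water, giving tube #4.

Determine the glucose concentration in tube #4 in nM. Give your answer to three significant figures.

1.64 nM

Step 1: 160 μL + 3040 μL = 3200 μL total → factor 3200/160 = 20
Step 2: 140 μL brought to 41.6 mL → factor 41600/140 = 297.14
Step 3: 30 μL brought to 0.24 mL → factor 240/30 = 8
Step 4: 0.15 mL brought to 3850 μL → factor 3.85/0.15 = 25.667
Overall dilution factor = 20 × 297.14 × 8 × 25.667 = 1.2203 × 10^6
Final = 2.00 mM / 1.2203 × 10^6 = 1.639 × 10^-6 mM = 1.64 nM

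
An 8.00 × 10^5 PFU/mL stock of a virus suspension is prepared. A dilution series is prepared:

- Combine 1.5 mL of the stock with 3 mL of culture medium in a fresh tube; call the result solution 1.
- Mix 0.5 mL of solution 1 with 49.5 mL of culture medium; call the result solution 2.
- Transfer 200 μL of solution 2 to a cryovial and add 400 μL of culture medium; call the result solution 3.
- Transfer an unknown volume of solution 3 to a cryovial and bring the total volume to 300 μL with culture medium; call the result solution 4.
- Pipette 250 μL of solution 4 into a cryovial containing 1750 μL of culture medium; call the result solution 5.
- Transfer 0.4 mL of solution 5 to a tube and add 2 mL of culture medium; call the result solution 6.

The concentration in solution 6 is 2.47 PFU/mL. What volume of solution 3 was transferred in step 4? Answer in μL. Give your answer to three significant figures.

Step 1: 1.5 mL + 3 mL = 4.5 mL total → factor 4.5/1.5 = 3
Step 2: 0.5 mL + 49.5 mL = 50 mL total → factor 50/0.5 = 100
Step 3: 200 μL + 400 μL = 600 μL total → factor 600/200 = 3
Step 4: v brought to 300 μL → factor = 300 μL/v
Step 5: 250 μL + 1750 μL = 2000 μL total → factor 2000/250 = 8
Step 6: 0.4 mL + 2 mL = 2.4 mL total → factor 2.4/0.4 = 6
Product of known-step factors = 43200
Overall factor = 8.00 × 10^5 PFU/mL / (2.47 PFU/mL) = 3.2389 × 10^5
Step-4 factor = 3.2389 × 10^5 / 43200 = 7.4974
v = 300 μL / 7.4974 = 40.0 μL

40.0 μL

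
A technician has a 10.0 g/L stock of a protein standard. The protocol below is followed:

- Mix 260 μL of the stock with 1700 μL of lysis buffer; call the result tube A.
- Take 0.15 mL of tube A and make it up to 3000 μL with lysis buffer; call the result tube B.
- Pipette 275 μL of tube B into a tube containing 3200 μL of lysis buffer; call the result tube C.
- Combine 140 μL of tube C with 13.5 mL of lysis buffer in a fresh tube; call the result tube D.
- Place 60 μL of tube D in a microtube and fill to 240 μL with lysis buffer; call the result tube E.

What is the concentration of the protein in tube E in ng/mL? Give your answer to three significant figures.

13.5 ng/mL

Step 1: 260 μL + 1700 μL = 1960 μL total → factor 1960/260 = 7.5385
Step 2: 0.15 mL brought to 3000 μL → factor 3/0.15 = 20
Step 3: 275 μL + 3200 μL = 3475 μL total → factor 3475/275 = 12.636
Step 4: 140 μL + 13.5 mL = 13640 μL total → factor 13640/140 = 97.429
Step 5: 60 μL brought to 240 μL → factor 240/60 = 4
Overall dilution factor = 7.5385 × 20 × 12.636 × 97.429 × 4 = 7.4247 × 10^5
Final = 10.0 g/L / 7.4247 × 10^5 = 1.347 × 10^-5 g/L = 13.5 ng/mL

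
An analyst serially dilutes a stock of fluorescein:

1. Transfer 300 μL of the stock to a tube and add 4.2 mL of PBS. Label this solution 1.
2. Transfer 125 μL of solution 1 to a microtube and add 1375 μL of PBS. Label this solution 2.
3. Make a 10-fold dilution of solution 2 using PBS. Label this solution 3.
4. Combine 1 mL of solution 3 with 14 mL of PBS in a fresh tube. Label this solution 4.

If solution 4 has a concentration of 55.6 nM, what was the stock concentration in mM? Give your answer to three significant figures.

1.50 mM

Step 1: 300 μL + 4.2 mL = 4500 μL total → factor 4500/300 = 15
Step 2: 125 μL + 1375 μL = 1500 μL total → factor 1500/125 = 12
Step 3: 10-fold → factor 10
Step 4: 1 mL + 14 mL = 15 mL total → factor 15/1 = 15
Overall dilution factor = 15 × 12 × 10 × 15 = 27000
Stock = 55.6 nM × 27000 = 1.501 × 10^6 nM = 1.50 mM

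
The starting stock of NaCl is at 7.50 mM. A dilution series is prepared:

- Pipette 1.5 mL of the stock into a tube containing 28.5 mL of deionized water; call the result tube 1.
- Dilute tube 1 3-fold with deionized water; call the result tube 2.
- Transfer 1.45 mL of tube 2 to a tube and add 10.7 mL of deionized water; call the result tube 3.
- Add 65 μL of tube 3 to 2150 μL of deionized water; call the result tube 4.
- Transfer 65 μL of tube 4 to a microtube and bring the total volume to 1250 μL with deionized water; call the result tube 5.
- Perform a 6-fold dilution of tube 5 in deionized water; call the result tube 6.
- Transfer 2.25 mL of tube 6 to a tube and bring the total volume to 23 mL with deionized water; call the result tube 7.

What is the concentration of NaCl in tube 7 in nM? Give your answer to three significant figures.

0.371 nM

Step 1: 1.5 mL + 28.5 mL = 30 mL total → factor 30/1.5 = 20
Step 2: 3-fold → factor 3
Step 3: 1.45 mL + 10.7 mL = 12.15 mL total → factor 12.15/1.45 = 8.3793
Step 4: 65 μL + 2150 μL = 2215 μL total → factor 2215/65 = 34.077
Step 5: 65 μL brought to 1250 μL → factor 1250/65 = 19.231
Step 6: 6-fold → factor 6
Step 7: 2.25 mL brought to 23 mL → factor 23/2.25 = 10.222
Overall dilution factor = 20 × 3 × 8.3793 × 34.077 × 19.231 × 6 × 10.222 = 2.0208 × 10^7
Final = 7.50 mM / 2.0208 × 10^7 = 3.711 × 10^-7 mM = 0.371 nM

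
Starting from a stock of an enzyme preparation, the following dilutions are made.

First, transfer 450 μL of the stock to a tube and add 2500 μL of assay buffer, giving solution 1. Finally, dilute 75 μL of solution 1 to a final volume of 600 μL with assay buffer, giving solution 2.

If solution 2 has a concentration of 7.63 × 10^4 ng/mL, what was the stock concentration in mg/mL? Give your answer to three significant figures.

4.00 mg/mL

Step 1: 450 μL + 2500 μL = 2950 μL total → factor 2950/450 = 6.5556
Step 2: 75 μL brought to 600 μL → factor 600/75 = 8
Overall dilution factor = 6.5556 × 8 = 52.444
Stock = 7.63 × 10^4 ng/mL × 52.444 = 4.002 × 10^6 ng/mL = 4.00 mg/mL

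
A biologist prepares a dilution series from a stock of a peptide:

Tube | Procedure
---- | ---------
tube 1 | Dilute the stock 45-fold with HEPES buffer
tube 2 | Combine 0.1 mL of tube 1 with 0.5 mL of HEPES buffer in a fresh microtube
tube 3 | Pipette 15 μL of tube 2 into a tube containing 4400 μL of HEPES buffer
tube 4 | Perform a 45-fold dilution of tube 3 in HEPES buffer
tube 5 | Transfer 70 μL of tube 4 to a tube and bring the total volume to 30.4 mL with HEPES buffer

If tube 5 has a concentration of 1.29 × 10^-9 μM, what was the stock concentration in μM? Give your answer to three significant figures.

2.00 μM

Step 1: 45-fold → factor 45
Step 2: 0.1 mL + 0.5 mL = 0.6 mL total → factor 0.6/0.1 = 6
Step 3: 15 μL + 4400 μL = 4415 μL total → factor 4415/15 = 294.33
Step 4: 45-fold → factor 45
Step 5: 70 μL brought to 30.4 mL → factor 30400/70 = 434.29
Overall dilution factor = 45 × 6 × 294.33 × 45 × 434.29 = 1.5531 × 10^9
Stock = 1.29 × 10^-9 μM × 1.5531 × 10^9 = 2.00 μM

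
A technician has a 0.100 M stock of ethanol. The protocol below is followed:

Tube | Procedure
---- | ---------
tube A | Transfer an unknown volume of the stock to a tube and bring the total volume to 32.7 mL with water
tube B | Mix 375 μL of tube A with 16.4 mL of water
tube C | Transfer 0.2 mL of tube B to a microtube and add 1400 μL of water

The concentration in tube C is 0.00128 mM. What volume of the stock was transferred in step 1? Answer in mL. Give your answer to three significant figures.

Step 1: v brought to 32.7 mL → factor = 32.7 mL/v
Step 2: 375 μL + 16.4 mL = 16775 μL total → factor 16775/375 = 44.733
Step 3: 0.2 mL + 1400 μL = 1.6 mL total → factor 1.6/0.2 = 8
Product of known-step factors = 357.87
Overall factor = 0.100 M / (0.00128 mM) = 78125
Step-1 factor = 78125 / 357.87 = 218.31
v = 32.7 mL / 218.31 = 0.150 mL

0.150 mL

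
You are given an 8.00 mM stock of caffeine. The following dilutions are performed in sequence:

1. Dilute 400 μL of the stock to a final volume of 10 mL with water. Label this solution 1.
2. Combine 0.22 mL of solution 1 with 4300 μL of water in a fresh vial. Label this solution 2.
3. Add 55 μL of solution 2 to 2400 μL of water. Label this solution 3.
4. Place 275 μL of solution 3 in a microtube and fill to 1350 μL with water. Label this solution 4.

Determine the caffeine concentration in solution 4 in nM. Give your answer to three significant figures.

71.1 nM

Step 1: 400 μL brought to 10 mL → factor 10000/400 = 25
Step 2: 0.22 mL + 4300 μL = 4.52 mL total → factor 4.52/0.22 = 20.545
Step 3: 55 μL + 2400 μL = 2455 μL total → factor 2455/55 = 44.636
Step 4: 275 μL brought to 1350 μL → factor 1350/275 = 4.9091
Overall dilution factor = 25 × 20.545 × 44.636 × 4.9091 = 1.1255 × 10^5
Final = 8.00 mM / 1.1255 × 10^5 = 7.108 × 10^-5 mM = 71.1 nM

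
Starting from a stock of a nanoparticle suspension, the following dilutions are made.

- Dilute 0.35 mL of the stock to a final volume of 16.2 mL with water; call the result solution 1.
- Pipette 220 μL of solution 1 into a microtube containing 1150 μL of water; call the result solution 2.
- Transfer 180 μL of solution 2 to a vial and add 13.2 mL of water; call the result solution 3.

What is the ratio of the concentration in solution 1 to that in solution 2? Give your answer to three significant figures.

Step 1: 0.35 mL brought to 16.2 mL → factor 16.2/0.35 = 46.286
Step 2: 220 μL + 1150 μL = 1370 μL total → factor 1370/220 = 6.2273
Dilution factor to solution 1 = 46.286; to solution 2 = 288.23
[solution 1]/[solution 2] = (factor to solution 2)/(factor to solution 1) = 288.23/46.286 = 6.23

6.23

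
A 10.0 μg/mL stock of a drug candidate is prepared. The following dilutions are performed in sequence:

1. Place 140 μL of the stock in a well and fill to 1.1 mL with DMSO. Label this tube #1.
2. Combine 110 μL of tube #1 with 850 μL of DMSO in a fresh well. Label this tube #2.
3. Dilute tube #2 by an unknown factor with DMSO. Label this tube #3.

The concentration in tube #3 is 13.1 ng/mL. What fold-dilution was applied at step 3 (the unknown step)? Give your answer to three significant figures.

11.1-fold

Step 1: 140 μL brought to 1.1 mL → factor 1100/140 = 7.8571
Step 2: 110 μL + 850 μL = 960 μL total → factor 960/110 = 8.7273
Step 3: unknown factor x
Product of known-step factors = 68.571
Overall factor = 10.0 μg/mL / (13.1 ng/mL) = 763.36
x = 763.36 / 68.571 = 11.1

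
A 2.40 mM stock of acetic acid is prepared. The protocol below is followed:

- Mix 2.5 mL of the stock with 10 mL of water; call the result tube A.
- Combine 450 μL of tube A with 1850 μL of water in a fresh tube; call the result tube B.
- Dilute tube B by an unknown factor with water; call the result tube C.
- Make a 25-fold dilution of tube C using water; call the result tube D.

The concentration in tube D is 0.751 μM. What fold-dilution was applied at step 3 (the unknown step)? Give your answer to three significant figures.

5.00-fold

Step 1: 2.5 mL + 10 mL = 12.5 mL total → factor 12.5/2.5 = 5
Step 2: 450 μL + 1850 μL = 2300 μL total → factor 2300/450 = 5.1111
Step 3: unknown factor x
Step 4: 25-fold → factor 25
Product of known-step factors = 638.89
Overall factor = 2.40 mM / (0.751 μM) = 3195.7
x = 3195.7 / 638.89 = 5.00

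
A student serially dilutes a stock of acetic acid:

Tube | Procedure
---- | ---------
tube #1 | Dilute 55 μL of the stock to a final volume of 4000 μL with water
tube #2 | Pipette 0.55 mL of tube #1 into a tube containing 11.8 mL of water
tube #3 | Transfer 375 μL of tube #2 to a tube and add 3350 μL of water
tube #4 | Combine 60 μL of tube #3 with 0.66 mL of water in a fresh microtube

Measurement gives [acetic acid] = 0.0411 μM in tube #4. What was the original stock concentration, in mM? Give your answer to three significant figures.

Step 1: 55 μL brought to 4000 μL → factor 4000/55 = 72.727
Step 2: 0.55 mL + 11.8 mL = 12.35 mL total → factor 12.35/0.55 = 22.455
Step 3: 375 μL + 3350 μL = 3725 μL total → factor 3725/375 = 9.9333
Step 4: 60 μL + 0.66 mL = 720 μL total → factor 720/60 = 12
Overall dilution factor = 72.727 × 22.455 × 9.9333 × 12 = 1.9466 × 10^5
Stock = 0.0411 μM × 1.9466 × 10^5 = 8001 μM = 8.00 mM

8.00 mM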